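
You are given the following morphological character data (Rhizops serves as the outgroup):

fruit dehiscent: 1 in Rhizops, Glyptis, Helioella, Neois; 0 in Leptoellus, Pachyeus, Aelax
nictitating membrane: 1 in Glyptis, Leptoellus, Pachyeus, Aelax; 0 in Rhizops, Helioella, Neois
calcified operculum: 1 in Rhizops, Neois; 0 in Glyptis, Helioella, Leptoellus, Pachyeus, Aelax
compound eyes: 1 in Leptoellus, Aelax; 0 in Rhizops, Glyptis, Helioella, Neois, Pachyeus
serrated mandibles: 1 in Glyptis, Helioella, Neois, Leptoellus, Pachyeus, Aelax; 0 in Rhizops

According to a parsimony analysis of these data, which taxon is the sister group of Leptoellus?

Aelax

Character polarity is set by the outgroup: the derived state is whichever differs from the outgroup's state, so for fruit dehiscent, calcified operculum the derived state is '0', and for the remaining characters it is '1'.
fruit dehiscent: derived state '0' in Aelax, Leptoellus, and Pachyeus only — synapomorphy for {Aelax, Leptoellus, Pachyeus}.
Only Aelax, Glyptis, Leptoellus, and Pachyeus show the derived state '1' for nictitating membrane, supporting them as a clade.
calcified operculum (derived state '0') is shared by Aelax, Glyptis, Helioella, Leptoellus, and Pachyeus — a synapomorphy uniting that clade.
Only Aelax and Leptoellus show the derived state '1' for compound eyes, supporting them as a clade.
All ingroup taxa share the derived state '1' for serrated mandibles; it defines the ingroup but does not resolve relationships within it.
Most parsimonious ingroup topology: (((Glyptis,((Leptoellus,Aelax),Pachyeus)),Helioella),Neois).
Leptoellus and Aelax form a cherry on this tree, so they are sister taxa.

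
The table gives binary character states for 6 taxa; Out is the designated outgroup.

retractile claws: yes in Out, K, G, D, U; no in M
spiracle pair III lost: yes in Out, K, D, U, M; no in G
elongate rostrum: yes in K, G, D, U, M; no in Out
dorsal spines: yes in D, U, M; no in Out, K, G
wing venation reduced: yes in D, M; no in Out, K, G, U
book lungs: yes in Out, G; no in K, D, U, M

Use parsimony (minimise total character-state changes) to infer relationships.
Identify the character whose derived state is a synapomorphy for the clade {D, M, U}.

Character polarity is set by the outgroup: the derived state is whichever differs from the outgroup's state, so for retractile claws, spiracle pair III lost, book lungs the derived state is 'no', and for the remaining characters it is 'yes'.
retractile claws (derived state 'no') is unique to M (autapomorphy; uninformative for grouping).
spiracle pair III lost: derived state 'no' in G only — an autapomorphy, so it tells us nothing about relationships among taxa.
elongate rostrum (derived state 'yes') is shared by all ingroup taxa — unites the whole ingroup.
Only D, M, and U show the derived state 'yes' for dorsal spines, supporting them as a clade.
wing venation reduced: derived state 'yes' in D and M only — synapomorphy for {D, M}.
Only D, K, M, and U show the derived state 'no' for book lungs, supporting them as a clade.
Most parsimonious ingroup topology: ((K,((D,M),U)),G).
The clade {D, M, U} is supported by dorsal spines: its derived state 'yes' occurs in exactly those taxa and in no other taxon (including the outgroup).

dorsal spines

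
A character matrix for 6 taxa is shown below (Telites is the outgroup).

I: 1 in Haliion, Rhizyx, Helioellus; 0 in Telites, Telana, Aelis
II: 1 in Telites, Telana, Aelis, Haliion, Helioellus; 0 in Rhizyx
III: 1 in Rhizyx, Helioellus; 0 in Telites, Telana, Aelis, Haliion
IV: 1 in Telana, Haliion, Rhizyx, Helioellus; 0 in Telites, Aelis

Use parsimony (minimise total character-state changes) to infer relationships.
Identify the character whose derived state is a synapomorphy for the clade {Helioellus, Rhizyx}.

III

Character polarity is set by the outgroup: the derived state is whichever differs from the outgroup's state, so for II the derived state is '0', and for the remaining characters it is '1'.
I: derived state '1' in Haliion, Helioellus, and Rhizyx only — synapomorphy for {Haliion, Helioellus, Rhizyx}.
II: derived state '0' in Rhizyx only — an autapomorphy, so it tells us nothing about relationships among taxa.
Only Helioellus and Rhizyx show the derived state '1' for III, supporting them as a clade.
Only Haliion, Helioellus, Rhizyx, and Telana show the derived state '1' for IV, supporting them as a clade.
Most parsimonious ingroup topology: ((Telana,(Haliion,(Rhizyx,Helioellus))),Aelis).
The clade {Helioellus, Rhizyx} is supported by III: its derived state '1' occurs in exactly those taxa and in no other taxon (including the outgroup).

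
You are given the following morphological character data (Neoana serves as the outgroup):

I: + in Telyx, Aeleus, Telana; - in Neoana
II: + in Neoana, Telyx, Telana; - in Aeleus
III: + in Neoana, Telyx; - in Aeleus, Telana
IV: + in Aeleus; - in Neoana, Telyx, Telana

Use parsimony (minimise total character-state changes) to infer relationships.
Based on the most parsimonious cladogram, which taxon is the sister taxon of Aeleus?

Telana

Character polarity is set by the outgroup: the derived state is whichever differs from the outgroup's state, so for II, III the derived state is '-', and for the remaining characters it is '+'.
All ingroup taxa share the derived state '+' for I; it defines the ingroup but does not resolve relationships within it.
II: derived state '-' in Aeleus only — an autapomorphy, so it tells us nothing about relationships among taxa.
Only Aeleus and Telana show the derived state '-' for III, supporting them as a clade.
IV: derived state '+' in Aeleus only — an autapomorphy, so it tells us nothing about relationships among taxa.
Most parsimonious ingroup topology: ((Telana,Aeleus),Telyx).
Aeleus and Telana form a cherry on this tree, so they are sister taxa.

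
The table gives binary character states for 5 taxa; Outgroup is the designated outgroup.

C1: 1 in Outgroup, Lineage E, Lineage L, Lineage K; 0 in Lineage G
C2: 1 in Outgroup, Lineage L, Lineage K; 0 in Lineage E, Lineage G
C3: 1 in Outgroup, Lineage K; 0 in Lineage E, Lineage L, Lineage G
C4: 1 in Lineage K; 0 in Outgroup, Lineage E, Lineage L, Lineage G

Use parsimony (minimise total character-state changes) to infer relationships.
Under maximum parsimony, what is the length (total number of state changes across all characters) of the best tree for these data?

4

Character polarity is set by the outgroup: the derived state is whichever differs from the outgroup's state, so for C1, C2, C3 the derived state is '0', and for the remaining characters it is '1'.
C1: derived state '0' in Lineage G only — an autapomorphy, so it tells us nothing about relationships among taxa.
Only Lineage E and Lineage G show the derived state '0' for C2, supporting them as a clade.
C3 (derived state '0') is shared by Lineage E, Lineage G, and Lineage L — a synapomorphy uniting that clade.
C4: derived state '1' in Lineage K only — an autapomorphy, so it tells us nothing about relationships among taxa.
Most parsimonious ingroup topology: (((Lineage E,Lineage G),Lineage L),Lineage K).
Changes per character on this tree: C1: 1; C2: 1; C3: 1; C4: 1.
Total = 4.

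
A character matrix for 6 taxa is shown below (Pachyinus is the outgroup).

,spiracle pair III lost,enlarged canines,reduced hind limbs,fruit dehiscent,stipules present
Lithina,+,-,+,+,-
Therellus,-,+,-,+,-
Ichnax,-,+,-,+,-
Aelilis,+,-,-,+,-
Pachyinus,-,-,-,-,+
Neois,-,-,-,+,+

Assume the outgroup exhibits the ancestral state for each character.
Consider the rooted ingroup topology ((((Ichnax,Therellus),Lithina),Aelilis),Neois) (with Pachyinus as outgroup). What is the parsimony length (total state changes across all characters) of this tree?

Map each character onto ((((Ichnax,Therellus),Lithina),Aelilis),Neois) (rooted by Pachyinus) and count the minimum state changes it requires (Fitch parsimony):
spiracle pair III lost: 2; enlarged canines: 1; reduced hind limbs: 1; fruit dehiscent: 1; stipules present: 1.
Total tree length = 6.

6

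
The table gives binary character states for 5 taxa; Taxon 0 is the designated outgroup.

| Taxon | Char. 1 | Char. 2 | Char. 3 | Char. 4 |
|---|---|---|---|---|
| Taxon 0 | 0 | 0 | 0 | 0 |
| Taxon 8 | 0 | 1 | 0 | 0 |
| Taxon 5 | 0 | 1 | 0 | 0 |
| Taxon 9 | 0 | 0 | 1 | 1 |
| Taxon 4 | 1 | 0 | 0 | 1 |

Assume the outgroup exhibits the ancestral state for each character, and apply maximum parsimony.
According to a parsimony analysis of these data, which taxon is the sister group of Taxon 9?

Taxon 4

The outgroup has state '0' for every character, so '1' is the derived state throughout.
Char. 1 (derived state '1') is unique to Taxon 4 (autapomorphy; uninformative for grouping).
Char. 2: derived state '1' in Taxon 5 and Taxon 8 only — synapomorphy for {Taxon 5, Taxon 8}.
Char. 3: derived state '1' in Taxon 9 only — an autapomorphy, so it tells us nothing about relationships among taxa.
Char. 4: derived state '1' in Taxon 4 and Taxon 9 only — synapomorphy for {Taxon 4, Taxon 9}.
Most parsimonious ingroup topology: ((Taxon 8,Taxon 5),(Taxon 9,Taxon 4)).
Taxon 9 and Taxon 4 form a cherry on this tree, so they are sister taxa.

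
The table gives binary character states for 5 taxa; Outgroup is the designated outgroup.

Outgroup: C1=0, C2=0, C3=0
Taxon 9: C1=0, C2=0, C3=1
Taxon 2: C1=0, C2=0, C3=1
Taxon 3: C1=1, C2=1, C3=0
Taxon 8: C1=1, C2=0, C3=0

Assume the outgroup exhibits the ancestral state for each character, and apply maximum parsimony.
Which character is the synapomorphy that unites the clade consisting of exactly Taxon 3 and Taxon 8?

C1

The outgroup has state '0' for every character, so '1' is the derived state throughout.
Only Taxon 3 and Taxon 8 show the derived state '1' for C1, supporting them as a clade.
C2 (derived state '1') is unique to Taxon 3 (autapomorphy; uninformative for grouping).
C3: derived state '1' in Taxon 2 and Taxon 9 only — synapomorphy for {Taxon 2, Taxon 9}.
Most parsimonious ingroup topology: ((Taxon 9,Taxon 2),(Taxon 3,Taxon 8)).
The clade {Taxon 3, Taxon 8} is supported by C1: its derived state '1' occurs in exactly those taxa and in no other taxon (including the outgroup).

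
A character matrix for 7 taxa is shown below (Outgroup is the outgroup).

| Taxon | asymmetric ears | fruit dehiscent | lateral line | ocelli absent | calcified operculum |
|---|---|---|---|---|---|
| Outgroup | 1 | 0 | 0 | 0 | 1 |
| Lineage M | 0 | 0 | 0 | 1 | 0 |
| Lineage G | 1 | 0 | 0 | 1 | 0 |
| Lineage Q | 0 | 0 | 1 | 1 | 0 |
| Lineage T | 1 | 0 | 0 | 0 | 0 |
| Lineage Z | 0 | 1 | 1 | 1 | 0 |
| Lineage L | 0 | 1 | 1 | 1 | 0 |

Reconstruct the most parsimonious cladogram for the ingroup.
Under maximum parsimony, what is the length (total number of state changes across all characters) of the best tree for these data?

5

Character polarity is set by the outgroup: the derived state is whichever differs from the outgroup's state, so for asymmetric ears, calcified operculum the derived state is '0', and for the remaining characters it is '1'.
asymmetric ears: derived state '0' in Lineage L, Lineage M, Lineage Q, and Lineage Z only — synapomorphy for {Lineage L, Lineage M, Lineage Q, Lineage Z}.
fruit dehiscent: derived state '1' in Lineage L and Lineage Z only — synapomorphy for {Lineage L, Lineage Z}.
lateral line: derived state '1' in Lineage L, Lineage Q, and Lineage Z only — synapomorphy for {Lineage L, Lineage Q, Lineage Z}.
ocelli absent (derived state '1') is shared by Lineage G, Lineage L, Lineage M, Lineage Q, and Lineage Z — a synapomorphy uniting that clade.
calcified operculum (derived state '0') is shared by all ingroup taxa — unites the whole ingroup.
Most parsimonious ingroup topology: (((Lineage M,(Lineage Q,(Lineage Z,Lineage L))),Lineage G),Lineage T).
Changes per character on this tree: asymmetric ears: 1; fruit dehiscent: 1; lateral line: 1; ocelli absent: 1; calcified operculum: 1.
Total = 5.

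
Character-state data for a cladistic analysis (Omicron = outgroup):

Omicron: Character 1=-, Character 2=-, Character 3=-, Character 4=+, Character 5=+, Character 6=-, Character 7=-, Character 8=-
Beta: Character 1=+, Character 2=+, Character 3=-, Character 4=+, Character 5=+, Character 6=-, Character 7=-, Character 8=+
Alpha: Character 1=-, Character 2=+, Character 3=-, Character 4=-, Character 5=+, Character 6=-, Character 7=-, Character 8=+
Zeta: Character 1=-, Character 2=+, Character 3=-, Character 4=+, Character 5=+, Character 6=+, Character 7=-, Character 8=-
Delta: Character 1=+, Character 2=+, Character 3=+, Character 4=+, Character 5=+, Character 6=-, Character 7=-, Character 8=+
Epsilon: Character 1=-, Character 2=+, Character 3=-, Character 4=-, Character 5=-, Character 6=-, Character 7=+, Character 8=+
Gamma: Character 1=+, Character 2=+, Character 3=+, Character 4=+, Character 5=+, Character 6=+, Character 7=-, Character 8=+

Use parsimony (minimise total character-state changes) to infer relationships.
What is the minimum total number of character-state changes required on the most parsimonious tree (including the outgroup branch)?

9

Character polarity is set by the outgroup: the derived state is whichever differs from the outgroup's state, so for Character 4, Character 5 the derived state is '-', and for the remaining characters it is '+'.
Character 1 (derived state '+') is shared by Beta, Delta, and Gamma — a synapomorphy uniting that clade.
All ingroup taxa share the derived state '+' for Character 2; it defines the ingroup but does not resolve relationships within it.
Only Delta and Gamma show the derived state '+' for Character 3, supporting them as a clade.
Character 4: derived state '-' in Alpha and Epsilon only — synapomorphy for {Alpha, Epsilon}.
Character 5 (derived state '-') is unique to Epsilon (autapomorphy; uninformative for grouping).
Character 6 (state '+') occurs in Gamma and Zeta but conflicts with the nesting implied by the other characters — most parsimoniously interpreted as homoplasy.
Character 7: derived state '+' in Epsilon only — an autapomorphy, so it tells us nothing about relationships among taxa.
Only Alpha, Beta, Delta, Epsilon, and Gamma show the derived state '+' for Character 8, supporting them as a clade.
Most parsimonious ingroup topology: (((Beta,(Delta,Gamma)),(Alpha,Epsilon)),Zeta).
Changes per character on this tree: Character 1: 1; Character 2: 1; Character 3: 1; Character 4: 1; Character 5: 1; Character 6: 2; Character 7: 1; Character 8: 1.
Total = 9.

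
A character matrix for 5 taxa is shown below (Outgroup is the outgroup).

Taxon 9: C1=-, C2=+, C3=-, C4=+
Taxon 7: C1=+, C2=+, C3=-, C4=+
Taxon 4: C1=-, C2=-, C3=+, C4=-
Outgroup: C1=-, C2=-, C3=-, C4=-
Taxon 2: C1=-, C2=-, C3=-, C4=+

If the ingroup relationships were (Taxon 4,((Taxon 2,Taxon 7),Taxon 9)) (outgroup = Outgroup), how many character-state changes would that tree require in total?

Map each character onto (Taxon 4,((Taxon 2,Taxon 7),Taxon 9)) (rooted by Outgroup) and count the minimum state changes it requires (Fitch parsimony):
C1: 1; C2: 2; C3: 1; C4: 1.
Total tree length = 5.

5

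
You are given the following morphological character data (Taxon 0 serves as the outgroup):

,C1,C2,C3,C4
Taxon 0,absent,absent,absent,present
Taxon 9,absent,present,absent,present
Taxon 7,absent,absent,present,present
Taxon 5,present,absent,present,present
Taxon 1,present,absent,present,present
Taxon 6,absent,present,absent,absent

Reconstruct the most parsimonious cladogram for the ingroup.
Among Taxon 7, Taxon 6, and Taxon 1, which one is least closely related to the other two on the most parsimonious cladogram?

Character polarity is set by the outgroup: the derived state is whichever differs from the outgroup's state, so for C4 the derived state is 'absent', and for the remaining characters it is 'present'.
Only Taxon 1 and Taxon 5 show the derived state 'present' for C1, supporting them as a clade.
C2 (derived state 'present') is shared by Taxon 6 and Taxon 9 — a synapomorphy uniting that clade.
C3: derived state 'present' in Taxon 1, Taxon 5, and Taxon 7 only — synapomorphy for {Taxon 1, Taxon 5, Taxon 7}.
C4: derived state 'absent' in Taxon 6 only — an autapomorphy, so it tells us nothing about relationships among taxa.
Most parsimonious ingroup topology: ((Taxon 9,Taxon 6),(Taxon 7,(Taxon 5,Taxon 1))).
Taxon 1 and Taxon 7 share a more recent common ancestor with each other than either does with Taxon 6, so Taxon 6 is the least closely related of the three.

Taxon 6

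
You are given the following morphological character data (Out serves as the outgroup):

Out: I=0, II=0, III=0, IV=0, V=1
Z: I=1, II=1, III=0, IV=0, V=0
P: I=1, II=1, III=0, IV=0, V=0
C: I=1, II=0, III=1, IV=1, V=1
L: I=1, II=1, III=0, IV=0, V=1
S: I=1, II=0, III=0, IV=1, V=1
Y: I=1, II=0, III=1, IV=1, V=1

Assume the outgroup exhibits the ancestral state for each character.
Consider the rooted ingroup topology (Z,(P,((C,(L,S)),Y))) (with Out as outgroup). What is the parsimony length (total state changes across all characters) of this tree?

10

Map each character onto (Z,(P,((C,(L,S)),Y))) (rooted by Out) and count the minimum state changes it requires (Fitch parsimony):
I: 1; II: 3; III: 2; IV: 2; V: 2.
Total tree length = 10.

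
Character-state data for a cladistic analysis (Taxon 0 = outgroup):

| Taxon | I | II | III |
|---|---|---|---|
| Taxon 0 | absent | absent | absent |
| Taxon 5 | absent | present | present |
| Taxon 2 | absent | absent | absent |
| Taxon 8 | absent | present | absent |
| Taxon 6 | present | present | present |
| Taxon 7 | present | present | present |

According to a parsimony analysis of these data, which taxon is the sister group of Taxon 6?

Taxon 7

The outgroup has state 'absent' for every character, so 'present' is the derived state throughout.
I: derived state 'present' in Taxon 6 and Taxon 7 only — synapomorphy for {Taxon 6, Taxon 7}.
II: derived state 'present' in Taxon 5, Taxon 6, Taxon 7, and Taxon 8 only — synapomorphy for {Taxon 5, Taxon 6, Taxon 7, Taxon 8}.
III (derived state 'present') is shared by Taxon 5, Taxon 6, and Taxon 7 — a synapomorphy uniting that clade.
Most parsimonious ingroup topology: (((Taxon 5,(Taxon 6,Taxon 7)),Taxon 8),Taxon 2).
Taxon 6 and Taxon 7 form a cherry on this tree, so they are sister taxa.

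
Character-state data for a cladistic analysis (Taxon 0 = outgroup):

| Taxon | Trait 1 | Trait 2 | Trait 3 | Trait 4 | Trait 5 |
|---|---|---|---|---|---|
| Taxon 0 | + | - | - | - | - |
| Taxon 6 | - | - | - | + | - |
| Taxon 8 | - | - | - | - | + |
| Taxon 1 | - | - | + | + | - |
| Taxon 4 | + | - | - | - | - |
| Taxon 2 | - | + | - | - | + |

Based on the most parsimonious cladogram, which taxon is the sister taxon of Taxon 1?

Taxon 6

Character polarity is set by the outgroup: the derived state is whichever differs from the outgroup's state, so for Trait 1 the derived state is '-', and for the remaining characters it is '+'.
Trait 1 (derived state '-') is shared by Taxon 1, Taxon 2, Taxon 6, and Taxon 8 — a synapomorphy uniting that clade.
Trait 2 (derived state '+') is unique to Taxon 2 (autapomorphy; uninformative for grouping).
Trait 3 (derived state '+') is unique to Taxon 1 (autapomorphy; uninformative for grouping).
Trait 4 (derived state '+') is shared by Taxon 1 and Taxon 6 — a synapomorphy uniting that clade.
Trait 5 (derived state '+') is shared by Taxon 2 and Taxon 8 — a synapomorphy uniting that clade.
Most parsimonious ingroup topology: (((Taxon 6,Taxon 1),(Taxon 8,Taxon 2)),Taxon 4).
Taxon 1 and Taxon 6 form a cherry on this tree, so they are sister taxa.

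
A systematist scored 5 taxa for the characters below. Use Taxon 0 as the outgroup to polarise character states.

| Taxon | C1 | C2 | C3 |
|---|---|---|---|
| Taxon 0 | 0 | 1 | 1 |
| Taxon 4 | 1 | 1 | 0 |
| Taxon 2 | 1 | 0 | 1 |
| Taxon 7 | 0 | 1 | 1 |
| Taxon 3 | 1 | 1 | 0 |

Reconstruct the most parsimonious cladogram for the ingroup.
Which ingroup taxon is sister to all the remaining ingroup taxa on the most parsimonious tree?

Character polarity is set by the outgroup: the derived state is whichever differs from the outgroup's state, so for C2, C3 the derived state is '0', and for the remaining characters it is '1'.
C1 (derived state '1') is shared by Taxon 2, Taxon 3, and Taxon 4 — a synapomorphy uniting that clade.
C2: derived state '0' in Taxon 2 only — an autapomorphy, so it tells us nothing about relationships among taxa.
Only Taxon 3 and Taxon 4 show the derived state '0' for C3, supporting them as a clade.
Most parsimonious ingroup topology: (((Taxon 4,Taxon 3),Taxon 2),Taxon 7).
Taxon 7 is sister to the clade containing all other ingroup taxa, so it is the earliest-diverging (most basal) ingroup lineage.

Taxon 7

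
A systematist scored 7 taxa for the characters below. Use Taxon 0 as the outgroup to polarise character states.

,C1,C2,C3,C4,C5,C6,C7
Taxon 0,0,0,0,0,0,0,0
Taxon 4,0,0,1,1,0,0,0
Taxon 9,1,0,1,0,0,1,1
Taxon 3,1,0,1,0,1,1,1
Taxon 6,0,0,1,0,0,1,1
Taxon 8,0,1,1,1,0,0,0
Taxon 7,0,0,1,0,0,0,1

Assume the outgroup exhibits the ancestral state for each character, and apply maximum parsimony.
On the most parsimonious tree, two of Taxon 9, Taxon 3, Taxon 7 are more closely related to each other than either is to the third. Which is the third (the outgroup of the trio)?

Taxon 7

The outgroup has state '0' for every character, so '1' is the derived state throughout.
Only Taxon 3 and Taxon 9 show the derived state '1' for C1, supporting them as a clade.
C2 (derived state '1') is unique to Taxon 8 (autapomorphy; uninformative for grouping).
C3 (derived state '1') is shared by all ingroup taxa — unites the whole ingroup.
C4 (derived state '1') is shared by Taxon 4 and Taxon 8 — a synapomorphy uniting that clade.
C5 (derived state '1') is unique to Taxon 3 (autapomorphy; uninformative for grouping).
C6 (derived state '1') is shared by Taxon 3, Taxon 6, and Taxon 9 — a synapomorphy uniting that clade.
Only Taxon 3, Taxon 6, Taxon 7, and Taxon 9 show the derived state '1' for C7, supporting them as a clade.
Most parsimonious ingroup topology: (((Taxon 6,(Taxon 3,Taxon 9)),Taxon 7),(Taxon 4,Taxon 8)).
Taxon 9 and Taxon 3 share a more recent common ancestor with each other than either does with Taxon 7, so Taxon 7 is the least closely related of the three.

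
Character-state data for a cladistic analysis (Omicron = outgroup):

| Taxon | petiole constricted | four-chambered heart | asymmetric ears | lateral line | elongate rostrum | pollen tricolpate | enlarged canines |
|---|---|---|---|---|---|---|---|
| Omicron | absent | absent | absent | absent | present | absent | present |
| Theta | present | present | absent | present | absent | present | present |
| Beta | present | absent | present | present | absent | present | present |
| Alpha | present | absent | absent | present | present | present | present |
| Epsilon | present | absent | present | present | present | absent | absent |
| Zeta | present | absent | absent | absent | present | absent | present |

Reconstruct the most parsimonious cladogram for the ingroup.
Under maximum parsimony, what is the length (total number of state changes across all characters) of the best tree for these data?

Character polarity is set by the outgroup: the derived state is whichever differs from the outgroup's state, so for elongate rostrum, enlarged canines the derived state is 'absent', and for the remaining characters it is 'present'.
petiole constricted (derived state 'present') is shared by all ingroup taxa — unites the whole ingroup.
four-chambered heart: derived state 'present' in Theta only — an autapomorphy, so it tells us nothing about relationships among taxa.
asymmetric ears groups Beta and Epsilon, which is incompatible with the clades supported by the remaining characters; treating it as convergent (homoplasy) costs fewer steps than any alternative tree.
lateral line: derived state 'present' in Alpha, Beta, Epsilon, and Theta only — synapomorphy for {Alpha, Beta, Epsilon, Theta}.
elongate rostrum (derived state 'absent') is shared by Beta and Theta — a synapomorphy uniting that clade.
pollen tricolpate (derived state 'present') is shared by Alpha, Beta, and Theta — a synapomorphy uniting that clade.
enlarged canines (derived state 'absent') is unique to Epsilon (autapomorphy; uninformative for grouping).
Most parsimonious ingroup topology: ((((Theta,Beta),Alpha),Epsilon),Zeta).
Changes per character on this tree: petiole constricted: 1; four-chambered heart: 1; asymmetric ears: 2; lateral line: 1; elongate rostrum: 1; pollen tricolpate: 1; enlarged canines: 1.
Total = 8.

8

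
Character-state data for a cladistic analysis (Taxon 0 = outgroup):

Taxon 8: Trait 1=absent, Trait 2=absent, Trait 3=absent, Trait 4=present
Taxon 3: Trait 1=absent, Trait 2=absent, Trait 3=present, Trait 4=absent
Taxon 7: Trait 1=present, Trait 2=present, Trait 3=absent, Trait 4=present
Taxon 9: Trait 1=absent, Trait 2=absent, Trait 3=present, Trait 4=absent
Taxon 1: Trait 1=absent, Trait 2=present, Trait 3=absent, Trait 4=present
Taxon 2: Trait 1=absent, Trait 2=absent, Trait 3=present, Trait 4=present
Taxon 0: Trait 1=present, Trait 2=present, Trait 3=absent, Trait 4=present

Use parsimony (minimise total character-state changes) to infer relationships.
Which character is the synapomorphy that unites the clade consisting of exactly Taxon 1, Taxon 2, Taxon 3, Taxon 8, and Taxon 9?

Character polarity is set by the outgroup: the derived state is whichever differs from the outgroup's state, so for Trait 1, Trait 2, Trait 4 the derived state is 'absent', and for the remaining characters it is 'present'.
Only Taxon 1, Taxon 2, Taxon 3, Taxon 8, and Taxon 9 show the derived state 'absent' for Trait 1, supporting them as a clade.
Trait 2 (derived state 'absent') is shared by Taxon 2, Taxon 3, Taxon 8, and Taxon 9 — a synapomorphy uniting that clade.
Trait 3 (derived state 'present') is shared by Taxon 2, Taxon 3, and Taxon 9 — a synapomorphy uniting that clade.
Trait 4: derived state 'absent' in Taxon 3 and Taxon 9 only — synapomorphy for {Taxon 3, Taxon 9}.
Most parsimonious ingroup topology: (Taxon 7,(Taxon 1,(Taxon 8,((Taxon 3,Taxon 9),Taxon 2)))).
The clade {Taxon 1, Taxon 2, Taxon 3, Taxon 8, Taxon 9} is supported by Trait 1: its derived state 'absent' occurs in exactly those taxa and in no other taxon (including the outgroup).

Trait 1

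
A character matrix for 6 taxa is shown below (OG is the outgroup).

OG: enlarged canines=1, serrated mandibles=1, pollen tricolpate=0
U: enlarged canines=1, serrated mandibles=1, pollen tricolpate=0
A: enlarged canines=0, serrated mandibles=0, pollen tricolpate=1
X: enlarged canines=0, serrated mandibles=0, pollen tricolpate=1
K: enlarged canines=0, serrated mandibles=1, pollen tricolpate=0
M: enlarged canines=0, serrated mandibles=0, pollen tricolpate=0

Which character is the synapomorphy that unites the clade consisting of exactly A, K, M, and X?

enlarged canines

Character polarity is set by the outgroup: the derived state is whichever differs from the outgroup's state, so for enlarged canines, serrated mandibles the derived state is '0', and for the remaining characters it is '1'.
enlarged canines: derived state '0' in A, K, M, and X only — synapomorphy for {A, K, M, X}.
serrated mandibles: derived state '0' in A, M, and X only — synapomorphy for {A, M, X}.
Only A and X show the derived state '1' for pollen tricolpate, supporting them as a clade.
Most parsimonious ingroup topology: (U,(((A,X),M),K)).
The clade {A, K, M, X} is supported by enlarged canines: its derived state '0' occurs in exactly those taxa and in no other taxon (including the outgroup).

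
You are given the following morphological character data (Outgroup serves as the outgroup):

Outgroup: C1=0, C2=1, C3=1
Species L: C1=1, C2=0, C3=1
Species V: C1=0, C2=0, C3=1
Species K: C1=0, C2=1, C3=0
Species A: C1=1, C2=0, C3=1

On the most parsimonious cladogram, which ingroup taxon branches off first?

Species K

Character polarity is set by the outgroup: the derived state is whichever differs from the outgroup's state, so for C2, C3 the derived state is '0', and for the remaining characters it is '1'.
Only Species A and Species L show the derived state '1' for C1, supporting them as a clade.
C2: derived state '0' in Species A, Species L, and Species V only — synapomorphy for {Species A, Species L, Species V}.
C3 (derived state '0') is unique to Species K (autapomorphy; uninformative for grouping).
Most parsimonious ingroup topology: (((Species L,Species A),Species V),Species K).
Species K is sister to the clade containing all other ingroup taxa, so it is the earliest-diverging (most basal) ingroup lineage.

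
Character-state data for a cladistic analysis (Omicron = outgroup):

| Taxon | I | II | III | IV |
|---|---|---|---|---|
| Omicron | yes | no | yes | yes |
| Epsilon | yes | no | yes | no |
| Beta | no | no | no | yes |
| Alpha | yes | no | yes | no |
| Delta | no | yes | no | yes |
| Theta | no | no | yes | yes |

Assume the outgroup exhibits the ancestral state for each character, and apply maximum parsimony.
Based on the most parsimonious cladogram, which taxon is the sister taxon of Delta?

Character polarity is set by the outgroup: the derived state is whichever differs from the outgroup's state, so for I, III, IV the derived state is 'no', and for the remaining characters it is 'yes'.
Only Beta, Delta, and Theta show the derived state 'no' for I, supporting them as a clade.
II (derived state 'yes') is unique to Delta (autapomorphy; uninformative for grouping).
III: derived state 'no' in Beta and Delta only — synapomorphy for {Beta, Delta}.
Only Alpha and Epsilon show the derived state 'no' for IV, supporting them as a clade.
Most parsimonious ingroup topology: ((Epsilon,Alpha),((Beta,Delta),Theta)).
Delta and Beta form a cherry on this tree, so they are sister taxa.

Beta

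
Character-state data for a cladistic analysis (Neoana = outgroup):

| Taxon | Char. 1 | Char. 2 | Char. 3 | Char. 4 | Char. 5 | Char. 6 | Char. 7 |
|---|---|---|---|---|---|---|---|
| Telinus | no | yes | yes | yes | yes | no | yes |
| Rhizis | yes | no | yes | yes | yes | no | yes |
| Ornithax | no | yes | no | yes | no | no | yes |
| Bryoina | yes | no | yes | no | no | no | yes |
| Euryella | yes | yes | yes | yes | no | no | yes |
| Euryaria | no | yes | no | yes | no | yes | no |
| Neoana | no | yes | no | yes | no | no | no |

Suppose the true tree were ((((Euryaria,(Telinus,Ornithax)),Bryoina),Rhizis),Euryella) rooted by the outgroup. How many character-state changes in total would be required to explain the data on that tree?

13

Map each character onto ((((Euryaria,(Telinus,Ornithax)),Bryoina),Rhizis),Euryella) (rooted by Neoana) and count the minimum state changes it requires (Fitch parsimony):
Char. 1: 2; Char. 2: 2; Char. 3: 3; Char. 4: 1; Char. 5: 2; Char. 6: 1; Char. 7: 2.
Total tree length = 13.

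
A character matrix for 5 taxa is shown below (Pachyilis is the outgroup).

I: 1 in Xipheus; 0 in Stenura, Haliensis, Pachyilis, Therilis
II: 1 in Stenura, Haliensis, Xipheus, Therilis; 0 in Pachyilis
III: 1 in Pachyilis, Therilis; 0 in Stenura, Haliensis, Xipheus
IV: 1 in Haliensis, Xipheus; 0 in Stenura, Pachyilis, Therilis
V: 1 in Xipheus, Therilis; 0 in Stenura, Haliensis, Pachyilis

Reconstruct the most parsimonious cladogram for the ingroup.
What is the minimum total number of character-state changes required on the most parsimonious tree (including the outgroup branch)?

6

Character polarity is set by the outgroup: the derived state is whichever differs from the outgroup's state, so for III the derived state is '0', and for the remaining characters it is '1'.
I: derived state '1' in Xipheus only — an autapomorphy, so it tells us nothing about relationships among taxa.
All ingroup taxa share the derived state '1' for II; it defines the ingroup but does not resolve relationships within it.
III (derived state '0') is shared by Haliensis, Stenura, and Xipheus — a synapomorphy uniting that clade.
IV: derived state '1' in Haliensis and Xipheus only — synapomorphy for {Haliensis, Xipheus}.
V groups Therilis and Xipheus, which is incompatible with the clades supported by the remaining characters; treating it as convergent (homoplasy) costs fewer steps than any alternative tree.
Most parsimonious ingroup topology: (((Xipheus,Haliensis),Stenura),Therilis).
Changes per character on this tree: I: 1; II: 1; III: 1; IV: 1; V: 2.
Total = 6.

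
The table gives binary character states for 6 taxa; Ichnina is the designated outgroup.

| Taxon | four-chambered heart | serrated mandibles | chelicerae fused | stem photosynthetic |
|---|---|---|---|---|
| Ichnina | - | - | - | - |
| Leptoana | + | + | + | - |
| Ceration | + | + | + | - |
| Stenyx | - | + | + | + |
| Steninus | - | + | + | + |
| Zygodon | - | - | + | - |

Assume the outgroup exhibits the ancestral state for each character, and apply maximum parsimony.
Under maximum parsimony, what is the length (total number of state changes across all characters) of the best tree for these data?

4

The outgroup has state '-' for every character, so '+' is the derived state throughout.
Only Ceration and Leptoana show the derived state '+' for four-chambered heart, supporting them as a clade.
serrated mandibles (derived state '+') is shared by Ceration, Leptoana, Steninus, and Stenyx — a synapomorphy uniting that clade.
chelicerae fused (derived state '+') is shared by all ingroup taxa — unites the whole ingroup.
stem photosynthetic (derived state '+') is shared by Steninus and Stenyx — a synapomorphy uniting that clade.
Most parsimonious ingroup topology: (((Leptoana,Ceration),(Stenyx,Steninus)),Zygodon).
Changes per character on this tree: four-chambered heart: 1; serrated mandibles: 1; chelicerae fused: 1; stem photosynthetic: 1.
Total = 4.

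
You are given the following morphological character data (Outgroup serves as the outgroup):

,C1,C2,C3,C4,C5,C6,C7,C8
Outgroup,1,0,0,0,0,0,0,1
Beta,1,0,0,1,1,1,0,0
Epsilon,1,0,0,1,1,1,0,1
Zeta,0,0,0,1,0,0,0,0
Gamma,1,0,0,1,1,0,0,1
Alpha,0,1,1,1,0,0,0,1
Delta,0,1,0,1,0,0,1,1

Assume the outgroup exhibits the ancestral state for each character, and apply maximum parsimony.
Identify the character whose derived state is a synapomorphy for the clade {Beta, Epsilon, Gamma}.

Character polarity is set by the outgroup: the derived state is whichever differs from the outgroup's state, so for C1, C8 the derived state is '0', and for the remaining characters it is '1'.
C1: derived state '0' in Alpha, Delta, and Zeta only — synapomorphy for {Alpha, Delta, Zeta}.
C2 (derived state '1') is shared by Alpha and Delta — a synapomorphy uniting that clade.
C3 (derived state '1') is unique to Alpha (autapomorphy; uninformative for grouping).
C4 (derived state '1') is shared by all ingroup taxa — unites the whole ingroup.
C5: derived state '1' in Beta, Epsilon, and Gamma only — synapomorphy for {Beta, Epsilon, Gamma}.
Only Beta and Epsilon show the derived state '1' for C6, supporting them as a clade.
C7: derived state '1' in Delta only — an autapomorphy, so it tells us nothing about relationships among taxa.
C8 (state '0') occurs in Beta and Zeta but conflicts with the nesting implied by the other characters — most parsimoniously interpreted as homoplasy.
Most parsimonious ingroup topology: (((Beta,Epsilon),Gamma),(Zeta,(Alpha,Delta))).
The clade {Beta, Epsilon, Gamma} is supported by C5: its derived state '1' occurs in exactly those taxa and in no other taxon (including the outgroup).

C5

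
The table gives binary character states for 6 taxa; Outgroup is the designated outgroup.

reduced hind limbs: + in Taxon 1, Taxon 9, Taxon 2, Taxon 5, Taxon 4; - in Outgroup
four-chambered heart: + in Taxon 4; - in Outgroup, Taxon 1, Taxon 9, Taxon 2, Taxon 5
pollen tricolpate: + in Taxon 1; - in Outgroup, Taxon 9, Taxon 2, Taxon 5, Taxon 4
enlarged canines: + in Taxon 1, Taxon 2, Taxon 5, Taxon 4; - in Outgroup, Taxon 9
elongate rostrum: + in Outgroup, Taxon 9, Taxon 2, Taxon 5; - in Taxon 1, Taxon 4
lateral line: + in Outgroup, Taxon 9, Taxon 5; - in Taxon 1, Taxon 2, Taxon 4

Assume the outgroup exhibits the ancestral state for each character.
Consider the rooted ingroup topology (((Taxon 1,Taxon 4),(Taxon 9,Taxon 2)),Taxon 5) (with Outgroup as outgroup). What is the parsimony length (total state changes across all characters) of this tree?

8

Map each character onto (((Taxon 1,Taxon 4),(Taxon 9,Taxon 2)),Taxon 5) (rooted by Outgroup) and count the minimum state changes it requires (Fitch parsimony):
reduced hind limbs: 1; four-chambered heart: 1; pollen tricolpate: 1; enlarged canines: 2; elongate rostrum: 1; lateral line: 2.
Total tree length = 8.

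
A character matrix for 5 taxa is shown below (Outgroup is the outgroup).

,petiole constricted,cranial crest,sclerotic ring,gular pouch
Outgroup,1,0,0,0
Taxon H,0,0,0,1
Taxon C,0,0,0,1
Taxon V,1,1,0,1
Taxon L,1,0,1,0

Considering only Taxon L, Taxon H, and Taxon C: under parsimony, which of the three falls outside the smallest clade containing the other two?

Character polarity is set by the outgroup: the derived state is whichever differs from the outgroup's state, so for petiole constricted the derived state is '0', and for the remaining characters it is '1'.
Only Taxon C and Taxon H show the derived state '0' for petiole constricted, supporting them as a clade.
cranial crest (derived state '1') is unique to Taxon V (autapomorphy; uninformative for grouping).
sclerotic ring (derived state '1') is unique to Taxon L (autapomorphy; uninformative for grouping).
gular pouch: derived state '1' in Taxon C, Taxon H, and Taxon V only — synapomorphy for {Taxon C, Taxon H, Taxon V}.
Most parsimonious ingroup topology: (((Taxon H,Taxon C),Taxon V),Taxon L).
Taxon H and Taxon C share a more recent common ancestor with each other than either does with Taxon L, so Taxon L is the least closely related of the three.

Taxon L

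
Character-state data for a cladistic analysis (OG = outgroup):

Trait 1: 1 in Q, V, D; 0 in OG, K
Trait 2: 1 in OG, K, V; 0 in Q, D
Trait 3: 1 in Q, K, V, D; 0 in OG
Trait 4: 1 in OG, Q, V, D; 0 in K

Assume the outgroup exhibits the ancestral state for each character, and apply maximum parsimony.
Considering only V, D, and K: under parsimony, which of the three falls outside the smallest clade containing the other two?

Character polarity is set by the outgroup: the derived state is whichever differs from the outgroup's state, so for Trait 2, Trait 4 the derived state is '0', and for the remaining characters it is '1'.
Trait 1 (derived state '1') is shared by D, Q, and V — a synapomorphy uniting that clade.
Only D and Q show the derived state '0' for Trait 2, supporting them as a clade.
All ingroup taxa share the derived state '1' for Trait 3; it defines the ingroup but does not resolve relationships within it.
Trait 4: derived state '0' in K only — an autapomorphy, so it tells us nothing about relationships among taxa.
Most parsimonious ingroup topology: (((Q,D),V),K).
D and V share a more recent common ancestor with each other than either does with K, so K is the least closely related of the three.

K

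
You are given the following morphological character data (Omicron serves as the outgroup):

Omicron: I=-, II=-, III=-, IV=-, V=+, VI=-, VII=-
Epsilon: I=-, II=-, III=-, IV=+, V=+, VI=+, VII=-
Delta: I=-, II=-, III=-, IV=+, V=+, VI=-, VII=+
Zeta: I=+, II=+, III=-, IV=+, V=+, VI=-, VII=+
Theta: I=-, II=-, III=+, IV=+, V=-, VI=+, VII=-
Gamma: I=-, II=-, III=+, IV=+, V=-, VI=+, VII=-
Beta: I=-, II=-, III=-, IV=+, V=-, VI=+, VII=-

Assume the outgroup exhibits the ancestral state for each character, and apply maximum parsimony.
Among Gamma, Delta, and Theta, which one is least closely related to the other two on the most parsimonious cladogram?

Delta

Character polarity is set by the outgroup: the derived state is whichever differs from the outgroup's state, so for V the derived state is '-', and for the remaining characters it is '+'.
I: derived state '+' in Zeta only — an autapomorphy, so it tells us nothing about relationships among taxa.
II (derived state '+') is unique to Zeta (autapomorphy; uninformative for grouping).
III (derived state '+') is shared by Gamma and Theta — a synapomorphy uniting that clade.
All ingroup taxa share the derived state '+' for IV; it defines the ingroup but does not resolve relationships within it.
V: derived state '-' in Beta, Gamma, and Theta only — synapomorphy for {Beta, Gamma, Theta}.
VI (derived state '+') is shared by Beta, Epsilon, Gamma, and Theta — a synapomorphy uniting that clade.
Only Delta and Zeta show the derived state '+' for VII, supporting them as a clade.
Most parsimonious ingroup topology: ((Epsilon,((Theta,Gamma),Beta)),(Delta,Zeta)).
Theta and Gamma share a more recent common ancestor with each other than either does with Delta, so Delta is the least closely related of the three.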